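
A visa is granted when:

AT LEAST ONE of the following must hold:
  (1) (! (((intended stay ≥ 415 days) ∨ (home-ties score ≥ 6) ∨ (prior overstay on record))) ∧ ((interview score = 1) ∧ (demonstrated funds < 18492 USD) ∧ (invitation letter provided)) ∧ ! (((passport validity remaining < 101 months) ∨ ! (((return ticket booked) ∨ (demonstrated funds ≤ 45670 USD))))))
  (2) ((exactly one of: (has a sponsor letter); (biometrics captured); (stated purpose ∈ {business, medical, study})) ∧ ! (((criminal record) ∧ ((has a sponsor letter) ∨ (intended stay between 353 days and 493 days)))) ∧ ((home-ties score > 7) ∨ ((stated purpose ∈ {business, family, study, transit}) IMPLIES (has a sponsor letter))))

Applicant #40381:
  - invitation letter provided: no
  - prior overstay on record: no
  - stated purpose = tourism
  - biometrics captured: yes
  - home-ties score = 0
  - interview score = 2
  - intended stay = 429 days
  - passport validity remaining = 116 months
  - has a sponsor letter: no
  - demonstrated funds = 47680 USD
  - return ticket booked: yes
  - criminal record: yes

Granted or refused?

Atomic conditions:
  intended stay ≥ 415 days: 429 ≥ 415 is true
  home-ties score ≥ 6: 0 ≥ 6 is false
  prior overstay on record: no → false
  interview score = 1: 2 == 1 is false
  demonstrated funds < 18492 USD: 47680 < 18492 is false
  invitation letter provided: no → false
  passport validity remaining < 101 months: 116 < 101 is false
  return ticket booked: yes → true
  demonstrated funds ≤ 45670 USD: 47680 ≤ 45670 is false
  has a sponsor letter: no → false
  biometrics captured: yes → true
  stated purpose ∈ {business, medical, study}: tourism is not in the set → false
  criminal record: yes → true
  intended stay between 353 days and 493 days: 429 in [353, 493] is true
  home-ties score > 7: 0 > 7 is false
  stated purpose ∈ {business, family, study, transit}: tourism is not in the set → false
Combine:
[1.1.1] true OR false OR false = true
[1.1] NOT true = false
[1.2] false AND false AND false = false
[1.3.1.2.1] true OR false = true
[1.3.1.2] NOT true = false
[1.3.1] false OR false = false
[1.3] NOT false = true
[1] false AND false AND true = false
[2.1] exactly-one(false, true, false) = true
[2.2.1.2] false OR true = true
[2.2.1] true AND true = true
[2.2] NOT true = false
[2.3.2] false → false (antecedent false ⇒ implication holds) = true
[2.3] false OR true = true
[2] true AND false AND true = false
[root] false OR false = false
Overall: false → refused

Refused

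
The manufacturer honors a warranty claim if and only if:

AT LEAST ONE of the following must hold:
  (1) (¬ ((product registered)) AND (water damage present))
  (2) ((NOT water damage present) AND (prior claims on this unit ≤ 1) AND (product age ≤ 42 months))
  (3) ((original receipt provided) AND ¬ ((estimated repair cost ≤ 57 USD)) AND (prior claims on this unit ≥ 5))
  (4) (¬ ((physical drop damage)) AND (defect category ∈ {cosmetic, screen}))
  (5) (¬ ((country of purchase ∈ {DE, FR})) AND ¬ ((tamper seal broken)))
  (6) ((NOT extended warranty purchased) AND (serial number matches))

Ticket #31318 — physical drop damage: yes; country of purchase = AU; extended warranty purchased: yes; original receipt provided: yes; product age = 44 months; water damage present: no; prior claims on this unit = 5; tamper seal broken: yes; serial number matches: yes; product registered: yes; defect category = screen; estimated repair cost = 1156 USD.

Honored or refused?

Honored

Atomic conditions:
  product registered: yes → true
  water damage present: no → false
  NOT water damage present: no → true
  prior claims on this unit ≤ 1: 5 ≤ 1 is false
  product age ≤ 42 months: 44 ≤ 42 is false
  original receipt provided: yes → true
  estimated repair cost ≤ 57 USD: 1156 ≤ 57 is false
  prior claims on this unit ≥ 5: 5 ≥ 5 is true
  physical drop damage: yes → true
  defect category ∈ {cosmetic, screen}: screen is in the set → true
  country of purchase ∈ {DE, FR}: AU is not in the set → false
  tamper seal broken: yes → true
  NOT extended warranty purchased: yes → false
  serial number matches: yes → true
Combine:
[1.1] NOT true = false
[1] false AND false = false
[2] true AND false AND false = false
[3.2] NOT false = true
[3] true AND true AND true = true
[4.1] NOT true = false
[4] false AND true = false
[5.1] NOT false = true
[5.2] NOT true = false
[5] true AND false = false
[6] false AND true = false
[root] false OR false OR true OR false OR false OR false = true
Overall: true → honored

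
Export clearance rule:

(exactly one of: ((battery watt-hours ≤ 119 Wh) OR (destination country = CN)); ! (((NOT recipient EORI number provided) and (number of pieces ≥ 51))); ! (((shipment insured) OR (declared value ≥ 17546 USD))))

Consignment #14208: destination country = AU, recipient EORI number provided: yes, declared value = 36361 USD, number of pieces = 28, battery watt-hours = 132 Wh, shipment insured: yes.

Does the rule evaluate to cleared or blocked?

Atomic conditions:
  battery watt-hours ≤ 119 Wh: 132 ≤ 119 is false
  destination country = CN: AU == CN is false
  NOT recipient EORI number provided: yes → false
  number of pieces ≥ 51: 28 ≥ 51 is false
  shipment insured: yes → true
  declared value ≥ 17546 USD: 36361 ≥ 17546 is true
Combine:
[1] false OR false = false
[2.1] false AND false = false
[2] NOT false = true
[3.1] true OR true = true
[3] NOT true = false
[root] exactly-one(false, true, false) = true
Overall: true → cleared

Cleared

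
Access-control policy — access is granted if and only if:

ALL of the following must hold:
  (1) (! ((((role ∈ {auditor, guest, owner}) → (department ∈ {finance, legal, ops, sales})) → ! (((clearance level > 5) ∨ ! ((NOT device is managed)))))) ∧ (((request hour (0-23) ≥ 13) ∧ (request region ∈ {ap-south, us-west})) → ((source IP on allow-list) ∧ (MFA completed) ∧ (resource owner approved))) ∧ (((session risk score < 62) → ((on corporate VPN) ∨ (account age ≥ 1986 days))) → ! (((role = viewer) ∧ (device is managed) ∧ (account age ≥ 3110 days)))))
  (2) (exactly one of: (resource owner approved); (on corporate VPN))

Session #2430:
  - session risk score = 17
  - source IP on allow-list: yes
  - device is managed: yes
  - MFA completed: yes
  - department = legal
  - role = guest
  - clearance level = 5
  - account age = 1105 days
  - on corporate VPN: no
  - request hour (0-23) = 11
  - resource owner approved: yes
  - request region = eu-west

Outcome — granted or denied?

Atomic conditions:
  role ∈ {auditor, guest, owner}: guest is in the set → true
  department ∈ {finance, legal, ops, sales}: legal is in the set → true
  clearance level > 5: 5 > 5 is false
  NOT device is managed: yes → false
  request hour (0-23) ≥ 13: 11 ≥ 13 is false
  request region ∈ {ap-south, us-west}: eu-west is not in the set → false
  source IP on allow-list: yes → true
  MFA completed: yes → true
  resource owner approved: yes → true
  session risk score < 62: 17 < 62 is true
  on corporate VPN: no → false
  account age ≥ 1986 days: 1105 ≥ 1986 is false
  role = viewer: guest == viewer is false
  device is managed: yes → true
  account age ≥ 3110 days: 1105 ≥ 3110 is false
Combine:
[1.1.1.1] true → true = true
[1.1.1.2.1.2] NOT false = true
[1.1.1.2.1] false OR true = true
[1.1.1.2] NOT true = false
[1.1.1] true → false = false
[1.1] NOT false = true
[1.2.1] false AND false = false
[1.2.2] true AND true AND true = true
[1.2] false → true (antecedent false ⇒ implication holds) = true
[1.3.1.2] false OR false = false
[1.3.1] true → false = false
[1.3.2.1] false AND true AND false = false
[1.3.2] NOT false = true
[1.3] false → true (antecedent false ⇒ implication holds) = true
[1] true AND true AND true = true
[2] exactly-one(true, false) = true
[root] true AND true = true
Overall: true → granted

Granted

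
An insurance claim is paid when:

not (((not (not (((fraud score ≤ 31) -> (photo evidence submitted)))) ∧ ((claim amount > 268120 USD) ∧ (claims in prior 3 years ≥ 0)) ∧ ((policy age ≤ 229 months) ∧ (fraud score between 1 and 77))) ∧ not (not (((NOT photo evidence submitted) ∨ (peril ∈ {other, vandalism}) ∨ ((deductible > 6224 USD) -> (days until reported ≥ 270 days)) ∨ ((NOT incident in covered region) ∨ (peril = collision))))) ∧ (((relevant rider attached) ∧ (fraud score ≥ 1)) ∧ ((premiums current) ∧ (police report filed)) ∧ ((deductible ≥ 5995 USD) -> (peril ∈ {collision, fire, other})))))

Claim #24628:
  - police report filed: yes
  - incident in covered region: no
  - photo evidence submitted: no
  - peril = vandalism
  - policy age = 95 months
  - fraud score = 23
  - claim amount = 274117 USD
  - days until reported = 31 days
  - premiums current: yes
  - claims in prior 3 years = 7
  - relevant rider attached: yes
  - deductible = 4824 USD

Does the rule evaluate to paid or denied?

Atomic conditions:
  fraud score ≤ 31: 23 ≤ 31 is true
  photo evidence submitted: no → false
  claim amount > 268120 USD: 274117 > 268120 is true
  claims in prior 3 years ≥ 0: 7 ≥ 0 is true
  policy age ≤ 229 months: 95 ≤ 229 is true
  fraud score between 1 and 77: 23 in [1, 77] is true
  NOT photo evidence submitted: no → true
  peril ∈ {other, vandalism}: vandalism is in the set → true
  deductible > 6224 USD: 4824 > 6224 is false
  days until reported ≥ 270 days: 31 ≥ 270 is false
  NOT incident in covered region: no → true
  peril = collision: vandalism == collision is false
  relevant rider attached: yes → true
  fraud score ≥ 1: 23 ≥ 1 is true
  premiums current: yes → true
  police report filed: yes → true
  deductible ≥ 5995 USD: 4824 ≥ 5995 is false
  peril ∈ {collision, fire, other}: vandalism is not in the set → false
Combine:
[1.1.1.1.1] true → false = false
[1.1.1.1] NOT false = true
[1.1.1] NOT true = false
[1.1.2] true AND true = true
[1.1.3] true AND true = true
[1.1] false AND true AND true = false
[1.2.1.1.3] false → false (antecedent false ⇒ implication holds) = true
[1.2.1.1.4] true OR false = true
[1.2.1.1] true OR true OR true OR true = true
[1.2.1] NOT true = false
[1.2] NOT false = true
[1.3.1] true AND true = true
[1.3.2] true AND true = true
[1.3.3] false → false (antecedent false ⇒ implication holds) = true
[1.3] true AND true AND true = true
[1] false AND true AND true = false
[root] NOT false = true
Overall: true → paid

Paid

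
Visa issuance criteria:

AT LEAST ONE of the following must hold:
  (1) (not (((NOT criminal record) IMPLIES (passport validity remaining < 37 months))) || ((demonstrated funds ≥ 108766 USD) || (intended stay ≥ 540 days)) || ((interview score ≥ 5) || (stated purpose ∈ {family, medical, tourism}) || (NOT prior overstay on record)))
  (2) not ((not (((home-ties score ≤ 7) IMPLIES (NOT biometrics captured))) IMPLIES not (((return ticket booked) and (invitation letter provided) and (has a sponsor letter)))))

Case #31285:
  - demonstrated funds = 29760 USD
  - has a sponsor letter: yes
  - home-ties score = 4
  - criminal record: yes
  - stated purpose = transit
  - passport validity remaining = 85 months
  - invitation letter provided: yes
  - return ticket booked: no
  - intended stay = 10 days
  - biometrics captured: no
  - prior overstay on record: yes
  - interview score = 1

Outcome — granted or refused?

Atomic conditions:
  NOT criminal record: yes → false
  passport validity remaining < 37 months: 85 < 37 is false
  demonstrated funds ≥ 108766 USD: 29760 ≥ 108766 is false
  intended stay ≥ 540 days: 10 ≥ 540 is false
  interview score ≥ 5: 1 ≥ 5 is false
  stated purpose ∈ {family, medical, tourism}: transit is not in the set → false
  NOT prior overstay on record: yes → false
  home-ties score ≤ 7: 4 ≤ 7 is true
  NOT biometrics captured: no → true
  return ticket booked: no → false
  invitation letter provided: yes → true
  has a sponsor letter: yes → true
Combine:
[1.1.1] false → false (antecedent false ⇒ implication holds) = true
[1.1] NOT true = false
[1.2] false OR false = false
[1.3] false OR false OR false = false
[1] false OR false OR false = false
[2.1.1.1] true → true = true
[2.1.1] NOT true = false
[2.1.2.1] false AND true AND true = false
[2.1.2] NOT false = true
[2.1] false → true (antecedent false ⇒ implication holds) = true
[2] NOT true = false
[root] false OR false = false
Overall: false → refused

Refused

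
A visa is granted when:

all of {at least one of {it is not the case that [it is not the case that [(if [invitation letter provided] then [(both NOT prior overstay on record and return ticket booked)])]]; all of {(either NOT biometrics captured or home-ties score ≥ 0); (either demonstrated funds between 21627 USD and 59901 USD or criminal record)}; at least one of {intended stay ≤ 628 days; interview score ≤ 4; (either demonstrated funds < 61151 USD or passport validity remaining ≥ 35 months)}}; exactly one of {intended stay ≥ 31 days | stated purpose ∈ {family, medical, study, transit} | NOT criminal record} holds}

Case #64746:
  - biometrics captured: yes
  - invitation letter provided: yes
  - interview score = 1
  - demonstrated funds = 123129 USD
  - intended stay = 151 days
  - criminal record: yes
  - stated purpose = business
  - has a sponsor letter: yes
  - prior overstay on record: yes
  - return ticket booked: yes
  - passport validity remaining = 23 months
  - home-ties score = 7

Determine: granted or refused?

Granted

Atomic conditions:
  invitation letter provided: yes → true
  NOT prior overstay on record: yes → false
  return ticket booked: yes → true
  NOT biometrics captured: yes → false
  home-ties score ≥ 0: 7 ≥ 0 is true
  demonstrated funds between 21627 USD and 59901 USD: 123129 in [21627, 59901] is false
  criminal record: yes → true
  intended stay ≤ 628 days: 151 ≤ 628 is true
  interview score ≤ 4: 1 ≤ 4 is true
  demonstrated funds < 61151 USD: 123129 < 61151 is false
  passport validity remaining ≥ 35 months: 23 ≥ 35 is false
  intended stay ≥ 31 days: 151 ≥ 31 is true
  stated purpose ∈ {family, medical, study, transit}: business is not in the set → false
  NOT criminal record: yes → false
Combine:
[1.1.1.1.2] false AND true = false
[1.1.1.1] true → false = false
[1.1.1] NOT false = true
[1.1] NOT true = false
[1.2.1] false OR true = true
[1.2.2] false OR true = true
[1.2] true AND true = true
[1.3.3] false OR false = false
[1.3] true OR true OR false = true
[1] false OR true OR true = true
[2] exactly-one(true, false, false) = true
[root] true AND true = true
Overall: true → granted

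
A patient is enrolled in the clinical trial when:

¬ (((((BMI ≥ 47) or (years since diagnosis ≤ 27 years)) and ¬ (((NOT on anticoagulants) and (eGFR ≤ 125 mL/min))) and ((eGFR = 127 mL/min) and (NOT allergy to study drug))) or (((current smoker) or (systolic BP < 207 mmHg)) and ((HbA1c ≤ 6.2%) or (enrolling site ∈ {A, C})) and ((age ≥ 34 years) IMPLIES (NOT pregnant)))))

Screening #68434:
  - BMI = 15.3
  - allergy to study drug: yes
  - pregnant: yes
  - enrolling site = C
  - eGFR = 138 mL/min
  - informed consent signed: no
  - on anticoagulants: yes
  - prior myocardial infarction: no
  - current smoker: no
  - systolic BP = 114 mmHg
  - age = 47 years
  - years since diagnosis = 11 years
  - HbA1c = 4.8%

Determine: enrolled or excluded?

Enrolled

Atomic conditions:
  BMI ≥ 47: 15.3 ≥ 47 is false
  years since diagnosis ≤ 27 years: 11 ≤ 27 is true
  NOT on anticoagulants: yes → false
  eGFR ≤ 125 mL/min: 138 ≤ 125 is false
  eGFR = 127 mL/min: 138 == 127 is false
  NOT allergy to study drug: yes → false
  current smoker: no → false
  systolic BP < 207 mmHg: 114 < 207 is true
  HbA1c ≤ 6.2%: 4.8 ≤ 6.2 is true
  enrolling site ∈ {A, C}: C is in the set → true
  age ≥ 34 years: 47 ≥ 34 is true
  NOT pregnant: yes → false
Combine:
[1.1.1] false OR true = true
[1.1.2.1] false AND false = false
[1.1.2] NOT false = true
[1.1.3] false AND false = false
[1.1] true AND true AND false = false
[1.2.1] false OR true = true
[1.2.2] true OR true = true
[1.2.3] true → false = false
[1.2] true AND true AND false = false
[1] false OR false = false
[root] NOT false = true
Overall: true → enrolled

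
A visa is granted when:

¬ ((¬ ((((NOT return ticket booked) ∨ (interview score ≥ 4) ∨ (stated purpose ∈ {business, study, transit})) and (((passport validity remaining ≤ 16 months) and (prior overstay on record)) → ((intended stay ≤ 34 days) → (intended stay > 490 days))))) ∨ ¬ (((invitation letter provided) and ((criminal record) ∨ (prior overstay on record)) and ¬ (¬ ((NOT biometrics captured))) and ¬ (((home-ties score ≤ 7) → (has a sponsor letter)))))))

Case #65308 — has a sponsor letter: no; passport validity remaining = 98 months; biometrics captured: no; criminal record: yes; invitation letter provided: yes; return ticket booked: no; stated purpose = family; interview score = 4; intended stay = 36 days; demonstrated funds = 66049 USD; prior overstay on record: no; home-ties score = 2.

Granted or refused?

Atomic conditions:
  NOT return ticket booked: no → true
  interview score ≥ 4: 4 ≥ 4 is true
  stated purpose ∈ {business, study, transit}: family is not in the set → false
  passport validity remaining ≤ 16 months: 98 ≤ 16 is false
  prior overstay on record: no → false
  intended stay ≤ 34 days: 36 ≤ 34 is false
  intended stay > 490 days: 36 > 490 is false
  invitation letter provided: yes → true
  criminal record: yes → true
  NOT biometrics captured: no → true
  home-ties score ≤ 7: 2 ≤ 7 is true
  has a sponsor letter: no → false
Combine:
[1.1.1.1] true OR true OR false = true
[1.1.1.2.1] false AND false = false
[1.1.1.2.2] false → false (antecedent false ⇒ implication holds) = true
[1.1.1.2] false → true (antecedent false ⇒ implication holds) = true
[1.1.1] true AND true = true
[1.1] NOT true = false
[1.2.1.2] true OR false = true
[1.2.1.3.1] NOT true = false
[1.2.1.3] NOT false = true
[1.2.1.4.1] true → false = false
[1.2.1.4] NOT false = true
[1.2.1] true AND true AND true AND true = true
[1.2] NOT true = false
[1] false OR false = false
[root] NOT false = true
Overall: true → granted

Granted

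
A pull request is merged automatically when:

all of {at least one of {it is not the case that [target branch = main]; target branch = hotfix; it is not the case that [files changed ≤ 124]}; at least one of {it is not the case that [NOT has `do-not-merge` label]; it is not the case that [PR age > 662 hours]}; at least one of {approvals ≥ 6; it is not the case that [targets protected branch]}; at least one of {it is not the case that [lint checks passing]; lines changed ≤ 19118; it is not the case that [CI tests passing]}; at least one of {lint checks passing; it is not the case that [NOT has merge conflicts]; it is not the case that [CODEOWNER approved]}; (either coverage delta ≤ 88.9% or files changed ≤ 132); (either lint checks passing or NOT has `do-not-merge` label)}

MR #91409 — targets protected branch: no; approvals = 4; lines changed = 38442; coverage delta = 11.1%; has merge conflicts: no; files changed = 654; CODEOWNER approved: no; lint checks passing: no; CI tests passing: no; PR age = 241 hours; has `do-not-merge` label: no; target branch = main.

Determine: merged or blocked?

Merged

Atomic conditions:
  target branch = main: main == main is true
  target branch = hotfix: main == hotfix is false
  files changed ≤ 124: 654 ≤ 124 is false
  NOT has `do-not-merge` label: no → true
  PR age > 662 hours: 241 > 662 is false
  approvals ≥ 6: 4 ≥ 6 is false
  targets protected branch: no → false
  lint checks passing: no → false
  lines changed ≤ 19118: 38442 ≤ 19118 is false
  CI tests passing: no → false
  NOT has merge conflicts: no → true
  CODEOWNER approved: no → false
  coverage delta ≤ 88.9%: 11.1 ≤ 88.9 is true
  files changed ≤ 132: 654 ≤ 132 is false
Combine:
[1.1] NOT true = false
[1.3] NOT false = true
[1] false OR false OR true = true
[2.1] NOT true = false
[2.2] NOT false = true
[2] false OR true = true
[3.2] NOT false = true
[3] false OR true = true
[4.1] NOT false = true
[4.3] NOT false = true
[4] true OR false OR true = true
[5.2] NOT true = false
[5.3] NOT false = true
[5] false OR false OR true = true
[6] true OR false = true
[7] false OR true = true
[root] true AND true AND true AND true AND true AND true AND true = true
Overall: true → merged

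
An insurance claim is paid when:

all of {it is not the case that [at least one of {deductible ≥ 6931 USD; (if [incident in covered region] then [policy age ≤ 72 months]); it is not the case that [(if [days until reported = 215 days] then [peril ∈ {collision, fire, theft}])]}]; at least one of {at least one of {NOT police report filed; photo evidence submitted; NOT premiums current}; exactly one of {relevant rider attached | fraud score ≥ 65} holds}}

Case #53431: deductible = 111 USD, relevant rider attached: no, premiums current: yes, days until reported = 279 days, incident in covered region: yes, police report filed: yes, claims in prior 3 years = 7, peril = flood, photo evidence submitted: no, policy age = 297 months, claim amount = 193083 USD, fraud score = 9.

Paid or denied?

Denied

Atomic conditions:
  deductible ≥ 6931 USD: 111 ≥ 6931 is false
  incident in covered region: yes → true
  policy age ≤ 72 months: 297 ≤ 72 is false
  days until reported = 215 days: 279 == 215 is false
  peril ∈ {collision, fire, theft}: flood is not in the set → false
  NOT police report filed: yes → false
  photo evidence submitted: no → false
  NOT premiums current: yes → false
  relevant rider attached: no → false
  fraud score ≥ 65: 9 ≥ 65 is false
Combine:
[1.1.2] true → false = false
[1.1.3.1] false → false (antecedent false ⇒ implication holds) = true
[1.1.3] NOT true = false
[1.1] false OR false OR false = false
[1] NOT false = true
[2.1] false OR false OR false = false
[2.2] exactly-one(false, false) = false
[2] false OR false = false
[root] true AND false = false
Overall: false → denied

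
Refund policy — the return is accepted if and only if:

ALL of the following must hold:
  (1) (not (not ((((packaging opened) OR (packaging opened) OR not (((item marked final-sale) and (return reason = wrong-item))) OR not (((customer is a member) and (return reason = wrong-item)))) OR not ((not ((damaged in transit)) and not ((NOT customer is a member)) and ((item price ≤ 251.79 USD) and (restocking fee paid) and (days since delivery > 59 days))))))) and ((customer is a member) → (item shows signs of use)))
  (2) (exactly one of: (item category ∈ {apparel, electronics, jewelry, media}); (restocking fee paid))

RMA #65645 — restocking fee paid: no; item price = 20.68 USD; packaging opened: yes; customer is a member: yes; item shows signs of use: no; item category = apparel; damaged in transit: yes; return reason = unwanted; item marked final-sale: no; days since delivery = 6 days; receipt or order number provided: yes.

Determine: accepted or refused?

Refused

Atomic conditions:
  packaging opened: yes → true
  item marked final-sale: no → false
  return reason = wrong-item: unwanted == wrong-item is false
  customer is a member: yes → true
  damaged in transit: yes → true
  NOT customer is a member: yes → false
  item price ≤ 251.79 USD: 20.68 ≤ 251.79 is true
  restocking fee paid: no → false
  days since delivery > 59 days: 6 > 59 is false
  item shows signs of use: no → false
  item category ∈ {apparel, electronics, jewelry, media}: apparel is in the set → true
Combine:
[1.1.1.1.1.3.1] false AND false = false
[1.1.1.1.1.3] NOT false = true
[1.1.1.1.1.4.1] true AND false = false
[1.1.1.1.1.4] NOT false = true
[1.1.1.1.1] true OR true OR true OR true = true
[1.1.1.1.2.1.1] NOT true = false
[1.1.1.1.2.1.2] NOT false = true
[1.1.1.1.2.1.3] true AND false AND false = false
[1.1.1.1.2.1] false AND true AND false = false
[1.1.1.1.2] NOT false = true
[1.1.1.1] true OR true = true
[1.1.1] NOT true = false
[1.1] NOT false = true
[1.2] true → false = false
[1] true AND false = false
[2] exactly-one(true, false) = true
[root] false AND true = false
Overall: false → refused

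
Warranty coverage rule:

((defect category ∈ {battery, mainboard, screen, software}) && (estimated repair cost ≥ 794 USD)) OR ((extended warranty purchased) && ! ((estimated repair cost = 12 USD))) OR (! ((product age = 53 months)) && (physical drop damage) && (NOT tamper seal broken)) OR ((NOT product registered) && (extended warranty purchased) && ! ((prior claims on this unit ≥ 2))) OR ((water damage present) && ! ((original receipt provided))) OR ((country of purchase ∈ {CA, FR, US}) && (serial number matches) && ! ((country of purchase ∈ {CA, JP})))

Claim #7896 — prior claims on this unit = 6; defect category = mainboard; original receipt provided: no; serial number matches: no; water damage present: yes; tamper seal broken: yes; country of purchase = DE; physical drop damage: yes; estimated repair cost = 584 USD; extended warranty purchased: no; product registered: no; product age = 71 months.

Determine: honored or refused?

Honored

Atomic conditions:
  defect category ∈ {battery, mainboard, screen, software}: mainboard is in the set → true
  estimated repair cost ≥ 794 USD: 584 ≥ 794 is false
  extended warranty purchased: no → false
  estimated repair cost = 12 USD: 584 == 12 is false
  product age = 53 months: 71 == 53 is false
  physical drop damage: yes → true
  NOT tamper seal broken: yes → false
  NOT product registered: no → true
  prior claims on this unit ≥ 2: 6 ≥ 2 is true
  water damage present: yes → true
  original receipt provided: no → false
  country of purchase ∈ {CA, FR, US}: DE is not in the set → false
  serial number matches: no → false
  country of purchase ∈ {CA, JP}: DE is not in the set → false
Combine:
[1] true AND false = false
[2.2] NOT false = true
[2] false AND true = false
[3.1] NOT false = true
[3] true AND true AND false = false
[4.3] NOT true = false
[4] true AND false AND false = false
[5.2] NOT false = true
[5] true AND true = true
[6.3] NOT false = true
[6] false AND false AND true = false
[root] false OR false OR false OR false OR true OR false = true
Overall: true → honored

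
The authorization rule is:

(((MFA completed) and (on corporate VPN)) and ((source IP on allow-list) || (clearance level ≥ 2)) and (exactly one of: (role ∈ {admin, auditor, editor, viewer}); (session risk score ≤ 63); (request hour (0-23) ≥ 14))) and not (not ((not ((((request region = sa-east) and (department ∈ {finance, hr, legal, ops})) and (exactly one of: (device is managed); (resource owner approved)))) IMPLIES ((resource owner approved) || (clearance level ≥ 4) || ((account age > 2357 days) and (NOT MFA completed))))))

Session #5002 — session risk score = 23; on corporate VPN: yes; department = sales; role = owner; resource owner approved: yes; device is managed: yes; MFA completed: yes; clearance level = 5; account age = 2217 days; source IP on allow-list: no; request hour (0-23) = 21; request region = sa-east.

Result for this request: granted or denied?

Atomic conditions:
  MFA completed: yes → true
  on corporate VPN: yes → true
  source IP on allow-list: no → false
  clearance level ≥ 2: 5 ≥ 2 is true
  role ∈ {admin, auditor, editor, viewer}: owner is not in the set → false
  session risk score ≤ 63: 23 ≤ 63 is true
  request hour (0-23) ≥ 14: 21 ≥ 14 is true
  request region = sa-east: sa-east == sa-east is true
  department ∈ {finance, hr, legal, ops}: sales is not in the set → false
  device is managed: yes → true
  resource owner approved: yes → true
  clearance level ≥ 4: 5 ≥ 4 is true
  account age > 2357 days: 2217 > 2357 is false
  NOT MFA completed: yes → false
Combine:
[1.1] true AND true = true
[1.2] false OR true = true
[1.3] exactly-one(false, true, true) = false
[1] true AND true AND false = false
[2.1.1.1.1.1] true AND false = false
[2.1.1.1.1.2] exactly-one(true, true) = false
[2.1.1.1.1] false AND false = false
[2.1.1.1] NOT false = true
[2.1.1.2.3] false AND false = false
[2.1.1.2] true OR true OR false = true
[2.1.1] true → true = true
[2.1] NOT true = false
[2] NOT false = true
[root] false AND true = false
Overall: false → denied

Denied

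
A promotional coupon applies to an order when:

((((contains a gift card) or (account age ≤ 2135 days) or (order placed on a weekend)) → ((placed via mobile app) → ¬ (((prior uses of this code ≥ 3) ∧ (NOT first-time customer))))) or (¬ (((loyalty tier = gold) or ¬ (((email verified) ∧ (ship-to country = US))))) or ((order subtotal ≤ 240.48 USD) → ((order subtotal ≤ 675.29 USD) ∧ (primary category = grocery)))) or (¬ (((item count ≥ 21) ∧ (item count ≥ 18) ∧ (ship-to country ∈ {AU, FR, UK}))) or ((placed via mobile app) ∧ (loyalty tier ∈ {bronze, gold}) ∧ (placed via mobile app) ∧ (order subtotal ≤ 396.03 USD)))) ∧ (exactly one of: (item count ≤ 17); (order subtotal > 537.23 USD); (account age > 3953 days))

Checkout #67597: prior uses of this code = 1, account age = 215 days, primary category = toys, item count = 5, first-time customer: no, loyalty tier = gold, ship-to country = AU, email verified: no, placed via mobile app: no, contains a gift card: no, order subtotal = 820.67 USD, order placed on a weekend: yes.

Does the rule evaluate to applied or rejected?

Atomic conditions:
  contains a gift card: no → false
  account age ≤ 2135 days: 215 ≤ 2135 is true
  order placed on a weekend: yes → true
  placed via mobile app: no → false
  prior uses of this code ≥ 3: 1 ≥ 3 is false
  NOT first-time customer: no → true
  loyalty tier = gold: gold == gold is true
  email verified: no → false
  ship-to country = US: AU == US is false
  order subtotal ≤ 240.48 USD: 820.67 ≤ 240.48 is false
  order subtotal ≤ 675.29 USD: 820.67 ≤ 675.29 is false
  primary category = grocery: toys == grocery is false
  item count ≥ 21: 5 ≥ 21 is false
  item count ≥ 18: 5 ≥ 18 is false
  ship-to country ∈ {AU, FR, UK}: AU is in the set → true
  loyalty tier ∈ {bronze, gold}: gold is in the set → true
  order subtotal ≤ 396.03 USD: 820.67 ≤ 396.03 is false
  item count ≤ 17: 5 ≤ 17 is true
  order subtotal > 537.23 USD: 820.67 > 537.23 is true
  account age > 3953 days: 215 > 3953 is false
Combine:
[1.1.1] false OR true OR true = true
[1.1.2.2.1] false AND true = false
[1.1.2.2] NOT false = true
[1.1.2] false → true (antecedent false ⇒ implication holds) = true
[1.1] true → true = true
[1.2.1.1.2.1] false AND false = false
[1.2.1.1.2] NOT false = true
[1.2.1.1] true OR true = true
[1.2.1] NOT true = false
[1.2.2.2] false AND false = false
[1.2.2] false → false (antecedent false ⇒ implication holds) = true
[1.2] false OR true = true
[1.3.1.1] false AND false AND true = false
[1.3.1] NOT false = true
[1.3.2] false AND true AND false AND false = false
[1.3] true OR false = true
[1] true OR true OR true = true
[2] exactly-one(true, true, false) = false
[root] true AND false = false
Overall: false → rejected

Rejected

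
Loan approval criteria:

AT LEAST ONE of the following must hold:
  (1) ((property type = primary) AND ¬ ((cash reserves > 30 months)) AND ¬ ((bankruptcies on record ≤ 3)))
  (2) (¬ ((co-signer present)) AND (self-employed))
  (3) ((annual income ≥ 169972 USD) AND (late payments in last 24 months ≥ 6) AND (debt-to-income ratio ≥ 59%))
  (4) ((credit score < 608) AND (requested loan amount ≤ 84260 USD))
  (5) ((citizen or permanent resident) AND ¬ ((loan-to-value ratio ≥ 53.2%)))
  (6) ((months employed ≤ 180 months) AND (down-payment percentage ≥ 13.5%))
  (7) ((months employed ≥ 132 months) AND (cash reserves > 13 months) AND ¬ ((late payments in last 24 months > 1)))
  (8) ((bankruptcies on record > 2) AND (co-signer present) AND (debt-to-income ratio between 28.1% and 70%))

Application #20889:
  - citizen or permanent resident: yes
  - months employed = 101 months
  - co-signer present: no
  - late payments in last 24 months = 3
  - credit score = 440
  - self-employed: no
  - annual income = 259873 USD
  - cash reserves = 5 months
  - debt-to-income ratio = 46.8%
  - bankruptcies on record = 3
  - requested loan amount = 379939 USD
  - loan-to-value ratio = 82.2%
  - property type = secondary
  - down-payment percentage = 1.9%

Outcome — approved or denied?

Denied

Atomic conditions:
  property type = primary: secondary == primary is false
  cash reserves > 30 months: 5 > 30 is false
  bankruptcies on record ≤ 3: 3 ≤ 3 is true
  co-signer present: no → false
  self-employed: no → false
  annual income ≥ 169972 USD: 259873 ≥ 169972 is true
  late payments in last 24 months ≥ 6: 3 ≥ 6 is false
  debt-to-income ratio ≥ 59%: 46.8 ≥ 59 is false
  credit score < 608: 440 < 608 is true
  requested loan amount ≤ 84260 USD: 379939 ≤ 84260 is false
  citizen or permanent resident: yes → true
  loan-to-value ratio ≥ 53.2%: 82.2 ≥ 53.2 is true
  months employed ≤ 180 months: 101 ≤ 180 is true
  down-payment percentage ≥ 13.5%: 1.9 ≥ 13.5 is false
  months employed ≥ 132 months: 101 ≥ 132 is false
  cash reserves > 13 months: 5 > 13 is false
  late payments in last 24 months > 1: 3 > 1 is true
  bankruptcies on record > 2: 3 > 2 is true
  debt-to-income ratio between 28.1% and 70%: 46.8 in [28.1, 70] is true
Combine:
[1.2] NOT false = true
[1.3] NOT true = false
[1] false AND true AND false = false
[2.1] NOT false = true
[2] true AND false = false
[3] true AND false AND false = false
[4] true AND false = false
[5.2] NOT true = false
[5] true AND false = false
[6] true AND false = false
[7.3] NOT true = false
[7] false AND false AND false = false
[8] true AND false AND true = false
[root] false OR false OR false OR false OR false OR false OR false OR false = false
Overall: false → denied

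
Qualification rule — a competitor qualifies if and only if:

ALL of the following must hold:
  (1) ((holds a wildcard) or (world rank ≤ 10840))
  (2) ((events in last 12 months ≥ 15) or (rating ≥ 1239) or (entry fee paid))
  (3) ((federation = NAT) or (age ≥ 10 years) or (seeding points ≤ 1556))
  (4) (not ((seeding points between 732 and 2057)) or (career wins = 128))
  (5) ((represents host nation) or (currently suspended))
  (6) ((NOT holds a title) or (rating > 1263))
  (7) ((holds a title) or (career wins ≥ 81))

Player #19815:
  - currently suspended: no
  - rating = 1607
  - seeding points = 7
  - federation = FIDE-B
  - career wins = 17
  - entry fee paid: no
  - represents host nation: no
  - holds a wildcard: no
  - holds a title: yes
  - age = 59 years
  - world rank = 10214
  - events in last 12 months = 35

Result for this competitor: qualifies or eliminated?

Eliminated

Atomic conditions:
  holds a wildcard: no → false
  world rank ≤ 10840: 10214 ≤ 10840 is true
  events in last 12 months ≥ 15: 35 ≥ 15 is true
  rating ≥ 1239: 1607 ≥ 1239 is true
  entry fee paid: no → false
  federation = NAT: FIDE-B == NAT is false
  age ≥ 10 years: 59 ≥ 10 is true
  seeding points ≤ 1556: 7 ≤ 1556 is true
  seeding points between 732 and 2057: 7 in [732, 2057] is false
  career wins = 128: 17 == 128 is false
  represents host nation: no → false
  currently suspended: no → false
  NOT holds a title: yes → false
  rating > 1263: 1607 > 1263 is true
  holds a title: yes → true
  career wins ≥ 81: 17 ≥ 81 is false
Combine:
[1] false OR true = true
[2] true OR true OR false = true
[3] false OR true OR true = true
[4.1] NOT false = true
[4] true OR false = true
[5] false OR false = false
[6] false OR true = true
[7] true OR false = true
[root] true AND true AND true AND true AND false AND true AND true = false
Overall: false → eliminated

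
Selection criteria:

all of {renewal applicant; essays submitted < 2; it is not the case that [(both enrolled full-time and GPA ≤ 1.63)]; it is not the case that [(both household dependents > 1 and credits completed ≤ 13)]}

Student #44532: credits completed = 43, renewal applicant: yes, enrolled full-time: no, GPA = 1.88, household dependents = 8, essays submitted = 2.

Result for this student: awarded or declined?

Atomic conditions:
  renewal applicant: yes → true
  essays submitted < 2: 2 < 2 is false
  enrolled full-time: no → false
  GPA ≤ 1.63: 1.88 ≤ 1.63 is false
  household dependents > 1: 8 > 1 is true
  credits completed ≤ 13: 43 ≤ 13 is false
Combine:
[3.1] false AND false = false
[3] NOT false = true
[4.1] true AND false = false
[4] NOT false = true
[root] true AND false AND true AND true = false
Overall: false → declined

Declined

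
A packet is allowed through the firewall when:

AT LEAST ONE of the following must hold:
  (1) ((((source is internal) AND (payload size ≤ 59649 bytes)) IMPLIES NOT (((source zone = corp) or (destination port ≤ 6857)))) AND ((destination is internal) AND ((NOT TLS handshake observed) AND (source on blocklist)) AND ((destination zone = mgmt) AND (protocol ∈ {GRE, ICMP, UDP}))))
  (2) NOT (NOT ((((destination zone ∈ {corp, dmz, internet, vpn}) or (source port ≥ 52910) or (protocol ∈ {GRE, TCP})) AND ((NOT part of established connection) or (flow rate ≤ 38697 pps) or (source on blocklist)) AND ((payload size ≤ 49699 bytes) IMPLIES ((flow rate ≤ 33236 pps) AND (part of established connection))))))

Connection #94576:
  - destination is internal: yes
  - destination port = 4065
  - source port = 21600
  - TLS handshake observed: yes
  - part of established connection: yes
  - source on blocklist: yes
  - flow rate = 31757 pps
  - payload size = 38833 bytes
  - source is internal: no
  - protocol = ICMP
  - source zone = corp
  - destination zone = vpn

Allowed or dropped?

Atomic conditions:
  source is internal: no → false
  payload size ≤ 59649 bytes: 38833 ≤ 59649 is true
  source zone = corp: corp == corp is true
  destination port ≤ 6857: 4065 ≤ 6857 is true
  destination is internal: yes → true
  NOT TLS handshake observed: yes → false
  source on blocklist: yes → true
  destination zone = mgmt: vpn == mgmt is false
  protocol ∈ {GRE, ICMP, UDP}: ICMP is in the set → true
  destination zone ∈ {corp, dmz, internet, vpn}: vpn is in the set → true
  source port ≥ 52910: 21600 ≥ 52910 is false
  protocol ∈ {GRE, TCP}: ICMP is not in the set → false
  NOT part of established connection: yes → false
  flow rate ≤ 38697 pps: 31757 ≤ 38697 is true
  payload size ≤ 49699 bytes: 38833 ≤ 49699 is true
  flow rate ≤ 33236 pps: 31757 ≤ 33236 is true
  part of established connection: yes → true
Combine:
[1.1.1] false AND true = false
[1.1.2.1] true OR true = true
[1.1.2] NOT true = false
[1.1] false → false (antecedent false ⇒ implication holds) = true
[1.2.2] false AND true = false
[1.2.3] false AND true = false
[1.2] true AND false AND false = false
[1] true AND false = false
[2.1.1.1] true OR false OR false = true
[2.1.1.2] false OR true OR true = true
[2.1.1.3.2] true AND true = true
[2.1.1.3] true → true = true
[2.1.1] true AND true AND true = true
[2.1] NOT true = false
[2] NOT false = true
[root] false OR true = true
Overall: true → allowed

Allowed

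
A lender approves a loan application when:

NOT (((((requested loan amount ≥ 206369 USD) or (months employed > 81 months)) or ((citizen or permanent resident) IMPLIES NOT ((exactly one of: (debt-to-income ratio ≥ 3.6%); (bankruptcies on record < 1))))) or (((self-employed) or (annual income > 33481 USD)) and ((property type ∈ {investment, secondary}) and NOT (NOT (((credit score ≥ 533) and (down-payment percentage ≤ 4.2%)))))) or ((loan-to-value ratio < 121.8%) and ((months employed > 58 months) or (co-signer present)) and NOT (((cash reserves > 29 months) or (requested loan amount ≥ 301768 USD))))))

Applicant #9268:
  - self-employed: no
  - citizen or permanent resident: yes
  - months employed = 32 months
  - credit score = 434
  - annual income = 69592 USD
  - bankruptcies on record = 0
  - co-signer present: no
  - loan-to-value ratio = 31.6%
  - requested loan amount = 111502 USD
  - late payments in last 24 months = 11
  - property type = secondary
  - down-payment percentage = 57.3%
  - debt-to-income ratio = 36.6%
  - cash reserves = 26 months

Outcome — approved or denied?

Atomic conditions:
  requested loan amount ≥ 206369 USD: 111502 ≥ 206369 is false
  months employed > 81 months: 32 > 81 is false
  citizen or permanent resident: yes → true
  debt-to-income ratio ≥ 3.6%: 36.6 ≥ 3.6 is true
  bankruptcies on record < 1: 0 < 1 is true
  self-employed: no → false
  annual income > 33481 USD: 69592 > 33481 is true
  property type ∈ {investment, secondary}: secondary is in the set → true
  credit score ≥ 533: 434 ≥ 533 is false
  down-payment percentage ≤ 4.2%: 57.3 ≤ 4.2 is false
  loan-to-value ratio < 121.8%: 31.6 < 121.8 is true
  months employed > 58 months: 32 > 58 is false
  co-signer present: no → false
  cash reserves > 29 months: 26 > 29 is false
  requested loan amount ≥ 301768 USD: 111502 ≥ 301768 is false
Combine:
[1.1.1] false OR false = false
[1.1.2.2.1] exactly-one(true, true) = false
[1.1.2.2] NOT false = true
[1.1.2] true → true = true
[1.1] false OR true = true
[1.2.1] false OR true = true
[1.2.2.2.1.1] false AND false = false
[1.2.2.2.1] NOT false = true
[1.2.2.2] NOT true = false
[1.2.2] true AND false = false
[1.2] true AND false = false
[1.3.2] false OR false = false
[1.3.3.1] false OR false = false
[1.3.3] NOT false = true
[1.3] true AND false AND true = false
[1] true OR false OR false = true
[root] NOT true = false
Overall: false → denied

Denied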